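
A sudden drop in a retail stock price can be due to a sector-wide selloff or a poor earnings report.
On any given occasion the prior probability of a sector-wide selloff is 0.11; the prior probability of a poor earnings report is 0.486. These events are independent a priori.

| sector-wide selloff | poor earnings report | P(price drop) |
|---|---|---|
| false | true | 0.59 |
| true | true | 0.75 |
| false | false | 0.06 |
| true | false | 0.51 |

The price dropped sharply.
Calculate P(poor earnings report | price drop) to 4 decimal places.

P(poor earnings report | price drop) ≈ 0.8399

P(price drop) = 0.06·0.89·0.514 + 0.59·0.89·0.486 + 0.51·0.11·0.514 + 0.75·0.11·0.486 = 0.027448 + 0.255199 + 0.028835 + 0.040095 = 0.351577
The poor earnings report-present share is 0.255199 + 0.040095 = 0.295294.
Hence the posterior is 0.295294/0.351577 ≈ 0.8399.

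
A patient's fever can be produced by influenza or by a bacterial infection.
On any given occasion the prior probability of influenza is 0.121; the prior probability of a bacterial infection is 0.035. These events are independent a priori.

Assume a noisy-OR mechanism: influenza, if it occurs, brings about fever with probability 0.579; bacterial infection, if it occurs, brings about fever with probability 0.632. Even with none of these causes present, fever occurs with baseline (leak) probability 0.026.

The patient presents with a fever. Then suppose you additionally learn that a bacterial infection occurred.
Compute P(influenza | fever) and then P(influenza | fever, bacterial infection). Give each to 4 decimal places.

Under noisy-OR, P(fever | causes) = 1 − (1−0.026)·∏(1−qᵢ) over the active causes.
P(fever) = 0.026*0.879*0.965 + 0.641568*0.879*0.035 + 0.589946*0.121*0.965 + 0.8491*0.121*0.035 = 0.022054 + 0.019738 + 0.068885 + 0.003596 = 0.114273
Of this, 0.072481 comes from 0.068885 + 0.003596 (the influenza=true cases).
Hence the posterior is 0.072481/0.114273 ≈ 0.6343.

With the extra evidence:
Weight on influenza=true, given the evidence: 0.8491×0.121 = 0.102741
The normalizing constant is 0.641568×0.879 + 0.8491×0.121 = 0.666679
P(influenza | fever, bacterial infection) = 0.102741/0.666679 ≈ 0.1541
This is intercausal reasoning (explaining away): once bacterial infection accounts for the fever, influenza becomes less likely.

P(influenza | fever) ≈ 0.6343; P(influenza | fever, bacterial infection) ≈ 0.1541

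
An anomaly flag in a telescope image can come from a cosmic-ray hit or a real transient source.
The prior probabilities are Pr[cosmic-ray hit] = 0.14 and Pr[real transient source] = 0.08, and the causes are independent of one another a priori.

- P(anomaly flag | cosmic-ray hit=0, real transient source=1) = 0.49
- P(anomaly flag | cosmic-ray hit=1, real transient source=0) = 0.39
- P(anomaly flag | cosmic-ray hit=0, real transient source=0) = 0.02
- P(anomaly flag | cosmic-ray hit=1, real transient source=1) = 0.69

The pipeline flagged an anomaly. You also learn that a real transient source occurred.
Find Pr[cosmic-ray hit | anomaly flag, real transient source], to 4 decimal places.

Pr[cosmic-ray hit | anomaly flag, real transient source] ≈ 0.1865

By total probability over both values of cosmic-ray hit:
  P(anomaly flag | real transient source) = 0.49·0.86 + 0.69·0.14
        = 0.421400 + 0.096600 = 0.518000
Configurations with cosmic-ray hit contribute 0.096600, so
  P(cosmic-ray hit | anomaly flag, real transient source) = 0.096600 / 0.518000 ≈ 0.1865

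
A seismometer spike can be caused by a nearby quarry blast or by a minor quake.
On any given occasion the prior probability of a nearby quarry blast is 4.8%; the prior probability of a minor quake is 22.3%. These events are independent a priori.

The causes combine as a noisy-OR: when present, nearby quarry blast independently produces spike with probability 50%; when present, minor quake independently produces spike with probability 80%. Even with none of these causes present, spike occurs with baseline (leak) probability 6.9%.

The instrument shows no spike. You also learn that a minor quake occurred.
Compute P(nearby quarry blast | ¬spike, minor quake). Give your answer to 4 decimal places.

P(nearby quarry blast | ¬spike, minor quake) ≈ 0.0246

Under noisy-OR, P(spike | causes) = 1 − (1−0.069)·∏(1−qᵢ) over the active causes.
For the numerator, keep only nearby quarry blast=true terms: 0.0931*0.048 = 0.004469
Normalizer over all consistent configurations: 0.1862*0.952 + 0.0931*0.048 = 0.181731
Posterior = 0.004469 / 0.181731 ≈ 0.0246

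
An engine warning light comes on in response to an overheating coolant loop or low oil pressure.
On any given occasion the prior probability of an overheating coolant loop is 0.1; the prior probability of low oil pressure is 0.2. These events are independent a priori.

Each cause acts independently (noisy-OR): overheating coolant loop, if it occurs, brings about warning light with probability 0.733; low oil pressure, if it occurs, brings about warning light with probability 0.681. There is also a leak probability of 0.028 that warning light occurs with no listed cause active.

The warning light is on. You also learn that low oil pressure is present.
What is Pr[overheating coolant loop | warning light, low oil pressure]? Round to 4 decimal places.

Pr[overheating coolant loop | warning light, low oil pressure] ≈ 0.1287

Under noisy-OR, P(warning light | causes) = 1 − (1−0.028)·∏(1−qᵢ) over the active causes.
By total probability over both values of overheating coolant loop:
  P(warning light | low oil pressure) = 0.689932·0.9 + 0.917212·0.1
        = 0.620939 + 0.091721 = 0.712660
Keeping only the overheating coolant loop-present terms gives 0.091721, so
  P(overheating coolant loop | warning light, low oil pressure) = 0.091721 / 0.712660 ≈ 0.1287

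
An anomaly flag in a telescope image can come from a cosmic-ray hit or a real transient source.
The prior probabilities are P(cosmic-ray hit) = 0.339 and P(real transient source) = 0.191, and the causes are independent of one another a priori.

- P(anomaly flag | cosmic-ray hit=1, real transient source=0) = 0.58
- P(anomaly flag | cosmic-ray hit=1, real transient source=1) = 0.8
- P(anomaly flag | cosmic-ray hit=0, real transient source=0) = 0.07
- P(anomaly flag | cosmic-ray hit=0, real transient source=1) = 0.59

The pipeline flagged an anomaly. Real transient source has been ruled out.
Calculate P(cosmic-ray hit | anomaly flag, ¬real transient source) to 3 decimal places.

P(cosmic-ray hit | anomaly flag, ¬real transient source) ≈ 0.810

By total probability over both values of cosmic-ray hit:
  P(anomaly flag | ¬real transient source) = 0.07×0.661 + 0.58×0.339
        = 0.046270 + 0.196620 = 0.242890
Keeping only the cosmic-ray hit-present terms gives 0.196620, so
  P(cosmic-ray hit | anomaly flag, ¬real transient source) = 0.196620 / 0.242890 ≈ 0.810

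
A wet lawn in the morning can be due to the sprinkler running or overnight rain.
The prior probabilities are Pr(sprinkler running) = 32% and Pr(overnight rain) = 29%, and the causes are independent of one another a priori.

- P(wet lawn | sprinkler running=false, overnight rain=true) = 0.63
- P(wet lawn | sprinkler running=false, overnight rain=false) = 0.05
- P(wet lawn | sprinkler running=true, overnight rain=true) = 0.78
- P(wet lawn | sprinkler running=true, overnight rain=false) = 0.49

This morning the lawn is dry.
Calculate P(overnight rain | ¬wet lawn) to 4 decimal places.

By total probability over the 4 (sprinkler running, overnight rain) configurations:
  P(¬wet lawn) = 0.95*0.68*0.71 + 0.37*0.68*0.29 + 0.51*0.32*0.71 + 0.22*0.32*0.29
        = 0.458660 + 0.072964 + 0.115872 + 0.020416 = 0.667912
Configurations with overnight rain contribute 0.093380, so
  P(overnight rain | ¬wet lawn) = 0.093380 / 0.667912 ≈ 0.1398

P(overnight rain | ¬wet lawn) ≈ 0.1398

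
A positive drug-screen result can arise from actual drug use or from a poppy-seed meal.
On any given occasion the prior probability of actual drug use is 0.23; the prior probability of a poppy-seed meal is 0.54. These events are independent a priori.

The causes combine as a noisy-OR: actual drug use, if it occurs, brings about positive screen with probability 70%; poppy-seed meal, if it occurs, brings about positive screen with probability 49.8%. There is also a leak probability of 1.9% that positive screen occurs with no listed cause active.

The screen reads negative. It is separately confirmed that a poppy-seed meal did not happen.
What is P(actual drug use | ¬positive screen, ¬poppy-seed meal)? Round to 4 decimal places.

Under noisy-OR, P(positive screen | causes) = 1 − (1−0.019)·∏(1−qᵢ) over the active causes.
For the numerator, keep only actual drug use=true terms: 0.2943×0.23 = 0.067689
Denominator P(¬positive screen | ¬poppy-seed meal): 0.981×0.77 + 0.2943×0.23 = 0.823059
P(actual drug use | ¬positive screen, ¬poppy-seed meal) = 0.067689/0.823059 ≈ 0.0822

P(actual drug use | ¬positive screen, ¬poppy-seed meal) ≈ 0.0822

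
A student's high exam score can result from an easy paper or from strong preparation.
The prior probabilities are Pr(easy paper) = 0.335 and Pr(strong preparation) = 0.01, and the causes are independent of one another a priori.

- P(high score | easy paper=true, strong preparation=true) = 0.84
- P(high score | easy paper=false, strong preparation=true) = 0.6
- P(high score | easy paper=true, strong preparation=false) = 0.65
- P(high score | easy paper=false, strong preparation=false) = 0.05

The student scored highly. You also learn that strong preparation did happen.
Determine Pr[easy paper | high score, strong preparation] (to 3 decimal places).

Pr[easy paper | high score, strong preparation] ≈ 0.414

Enumerate both values of easy paper and weight by the priors:
  P(high score | strong preparation) = 0.6×0.665 + 0.84×0.335
        = 0.399000 + 0.281400 = 0.680400
Keeping only the easy paper-present terms gives 0.281400, so
  P(easy paper | high score, strong preparation) = 0.281400 / 0.680400 ≈ 0.414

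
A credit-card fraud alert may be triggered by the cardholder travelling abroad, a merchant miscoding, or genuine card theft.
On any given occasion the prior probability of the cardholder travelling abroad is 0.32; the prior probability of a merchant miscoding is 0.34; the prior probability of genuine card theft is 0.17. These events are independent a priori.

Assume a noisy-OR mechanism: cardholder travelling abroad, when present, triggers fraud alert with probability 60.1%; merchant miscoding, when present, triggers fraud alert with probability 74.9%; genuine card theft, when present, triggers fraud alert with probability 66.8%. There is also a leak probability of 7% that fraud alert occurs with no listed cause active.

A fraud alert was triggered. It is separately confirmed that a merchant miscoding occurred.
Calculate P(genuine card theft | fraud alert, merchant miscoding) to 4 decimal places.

P(genuine card theft | fraud alert, merchant miscoding) ≈ 0.1913

Under noisy-OR, P(fraud alert | causes) = 1 − (1−0.07)·∏(1−qᵢ) over the active causes.
For the numerator, keep only genuine card theft=true terms: 0.106641 + 0.052718 = 0.159359
Normalizer over all consistent configurations: 0.76657×0.68×0.83 + 0.922501×0.68×0.17 + 0.906861×0.32×0.83 + 0.969078×0.32×0.17 = 0.832873
Posterior = 0.159359 / 0.832873 ≈ 0.1913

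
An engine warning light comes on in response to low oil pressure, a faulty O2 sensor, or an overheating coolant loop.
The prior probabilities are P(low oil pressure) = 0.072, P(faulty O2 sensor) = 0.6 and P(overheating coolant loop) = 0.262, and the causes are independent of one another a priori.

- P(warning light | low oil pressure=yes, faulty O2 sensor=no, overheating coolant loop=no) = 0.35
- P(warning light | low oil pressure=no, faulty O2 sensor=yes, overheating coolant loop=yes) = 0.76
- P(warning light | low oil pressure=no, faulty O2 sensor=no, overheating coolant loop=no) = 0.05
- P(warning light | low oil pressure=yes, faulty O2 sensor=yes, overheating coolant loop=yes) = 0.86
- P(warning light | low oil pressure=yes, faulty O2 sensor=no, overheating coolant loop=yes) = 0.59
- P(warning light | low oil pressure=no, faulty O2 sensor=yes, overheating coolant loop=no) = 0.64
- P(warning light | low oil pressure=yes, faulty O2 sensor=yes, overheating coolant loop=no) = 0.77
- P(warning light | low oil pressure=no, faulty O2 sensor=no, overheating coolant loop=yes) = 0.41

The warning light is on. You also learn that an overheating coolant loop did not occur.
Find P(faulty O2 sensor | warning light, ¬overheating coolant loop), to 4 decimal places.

P(faulty O2 sensor | warning light, ¬overheating coolant loop) ≈ 0.9315

P(warning light | ¬overheating coolant loop) = 0.05×0.928×0.4 + 0.64×0.928×0.6 + 0.35×0.072×0.4 + 0.77×0.072×0.6 = 0.018560 + 0.356352 + 0.010080 + 0.033264 = 0.418256
Of this, 0.389616 comes from 0.356352 + 0.033264 (the faulty O2 sensor=true cases).
So P(faulty O2 sensor | warning light, ¬overheating coolant loop) = 0.389616/0.418256 ≈ 0.9315.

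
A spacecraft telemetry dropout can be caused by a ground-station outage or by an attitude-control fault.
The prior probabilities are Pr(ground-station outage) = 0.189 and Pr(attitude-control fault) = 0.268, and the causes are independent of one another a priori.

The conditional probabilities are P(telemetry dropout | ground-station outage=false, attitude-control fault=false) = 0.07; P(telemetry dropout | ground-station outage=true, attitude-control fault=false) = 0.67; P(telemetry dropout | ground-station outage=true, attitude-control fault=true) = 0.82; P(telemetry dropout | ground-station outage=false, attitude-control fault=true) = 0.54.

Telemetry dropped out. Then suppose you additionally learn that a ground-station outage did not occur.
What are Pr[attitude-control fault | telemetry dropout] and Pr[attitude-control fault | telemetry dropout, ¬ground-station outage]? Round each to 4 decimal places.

Weight on attitude-control fault=true, given the evidence: 0.117368 + 0.041535 = 0.158903
Normalizer over all consistent configurations: 0.07*0.811*0.732 + 0.54*0.811*0.268 + 0.67*0.189*0.732 + 0.82*0.189*0.268 = 0.293152
P(attitude-control fault | telemetry dropout) = 0.158903/0.293152 ≈ 0.5420

Now also conditioning on ground-station outage≠true:
P(telemetry dropout | ¬ground-station outage) = 0.07*0.732 + 0.54*0.268 = 0.051240 + 0.144720 = 0.195960
Restricting to configurations with attitude-control fault present: 0.54*0.268 = 0.144720.
Hence the posterior is 0.144720/0.195960 ≈ 0.7385.
With ground-station outage excluded, attitude-control fault must carry more of the explanatory weight for the telemetry dropout.

Pr[attitude-control fault | telemetry dropout] ≈ 0.5420; Pr[attitude-control fault | telemetry dropout, ¬ground-station outage] ≈ 0.7385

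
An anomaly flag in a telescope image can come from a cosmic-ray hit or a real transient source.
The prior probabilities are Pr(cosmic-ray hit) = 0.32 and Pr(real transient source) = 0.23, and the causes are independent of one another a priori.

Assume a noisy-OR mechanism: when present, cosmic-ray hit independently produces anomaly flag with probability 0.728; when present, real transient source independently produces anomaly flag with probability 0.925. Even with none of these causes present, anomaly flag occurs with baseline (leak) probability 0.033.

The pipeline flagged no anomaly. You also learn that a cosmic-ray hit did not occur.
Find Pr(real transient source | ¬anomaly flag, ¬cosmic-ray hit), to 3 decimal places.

Under noisy-OR, P(anomaly flag | causes) = 1 − (1−0.033)·∏(1−qᵢ) over the active causes.
Numerator (weight on configurations with real transient source): 0.072525*0.23 = 0.016681
Normalizer over all consistent configurations: 0.967*0.77 + 0.072525*0.23 = 0.761271
Posterior = 0.016681 / 0.761271 ≈ 0.022

Pr(real transient source | ¬anomaly flag, ¬cosmic-ray hit) ≈ 0.022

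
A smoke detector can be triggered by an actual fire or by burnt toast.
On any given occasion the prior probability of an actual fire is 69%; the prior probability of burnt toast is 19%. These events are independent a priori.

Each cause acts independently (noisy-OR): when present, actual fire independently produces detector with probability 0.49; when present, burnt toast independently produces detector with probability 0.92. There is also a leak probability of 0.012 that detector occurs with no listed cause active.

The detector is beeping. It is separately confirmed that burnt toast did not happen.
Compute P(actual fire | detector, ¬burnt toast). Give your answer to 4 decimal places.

Under noisy-OR, P(detector | causes) = 1 − (1−0.012)·∏(1−qᵢ) over the active causes.
Numerator (weight on configurations with actual fire): 0.49612*0.69 = 0.342323
Denominator P(detector | ¬burnt toast): 0.012*0.31 + 0.49612*0.69 = 0.346043
Posterior = 0.342323 / 0.346043 ≈ 0.9892

P(actual fire | detector, ¬burnt toast) ≈ 0.9892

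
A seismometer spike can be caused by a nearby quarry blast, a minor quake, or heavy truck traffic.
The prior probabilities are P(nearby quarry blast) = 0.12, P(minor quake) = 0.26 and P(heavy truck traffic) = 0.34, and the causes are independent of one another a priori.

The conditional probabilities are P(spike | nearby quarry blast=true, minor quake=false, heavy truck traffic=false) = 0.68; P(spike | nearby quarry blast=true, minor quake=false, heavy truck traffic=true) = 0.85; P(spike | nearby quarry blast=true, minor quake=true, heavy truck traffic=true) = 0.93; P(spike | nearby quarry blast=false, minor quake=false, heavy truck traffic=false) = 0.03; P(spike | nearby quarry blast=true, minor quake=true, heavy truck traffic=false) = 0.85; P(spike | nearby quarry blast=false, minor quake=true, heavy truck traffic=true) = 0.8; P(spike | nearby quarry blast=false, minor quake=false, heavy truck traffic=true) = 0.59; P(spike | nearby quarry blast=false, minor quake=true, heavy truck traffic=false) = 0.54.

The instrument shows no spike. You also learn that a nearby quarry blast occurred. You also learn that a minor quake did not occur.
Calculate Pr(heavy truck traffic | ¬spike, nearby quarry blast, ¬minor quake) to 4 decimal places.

By total probability over both values of heavy truck traffic:
  P(¬spike | nearby quarry blast, ¬minor quake) = 0.32*0.66 + 0.15*0.34
        = 0.211200 + 0.051000 = 0.262200
Configurations with heavy truck traffic contribute 0.051000, so
  P(heavy truck traffic | ¬spike, nearby quarry blast, ¬minor quake) = 0.051000 / 0.262200 ≈ 0.1945

Pr(heavy truck traffic | ¬spike, nearby quarry blast, ¬minor quake) ≈ 0.1945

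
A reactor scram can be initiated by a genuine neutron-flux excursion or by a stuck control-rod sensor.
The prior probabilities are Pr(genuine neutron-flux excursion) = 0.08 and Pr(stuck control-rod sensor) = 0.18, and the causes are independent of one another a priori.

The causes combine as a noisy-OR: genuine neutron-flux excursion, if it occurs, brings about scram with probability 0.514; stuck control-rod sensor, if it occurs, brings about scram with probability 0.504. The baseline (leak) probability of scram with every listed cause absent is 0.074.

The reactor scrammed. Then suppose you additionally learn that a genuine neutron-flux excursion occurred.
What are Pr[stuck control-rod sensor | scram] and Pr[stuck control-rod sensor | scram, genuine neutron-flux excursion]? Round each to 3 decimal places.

Under noisy-OR, P(scram | causes) = 1 − (1−0.074)·∏(1−qᵢ) over the active causes.
For the numerator, keep only stuck control-rod sensor=true terms: 0.089541 + 0.011186 = 0.100727
The normalizing constant is 0.074·0.92·0.82 + 0.540704·0.92·0.18 + 0.549964·0.08·0.82 + 0.776782·0.08·0.18 = 0.192631
P(stuck control-rod sensor | scram) = 0.100727/0.192631 ≈ 0.523

Now condition on the additional information:
Enumerate both values of stuck control-rod sensor and weight by the priors:
  P(scram | genuine neutron-flux excursion) = 0.549964·0.82 + 0.776782·0.18
        = 0.450970 + 0.139821 = 0.590791
Configurations with stuck control-rod sensor contribute 0.139821, so
  P(stuck control-rod sensor | scram, genuine neutron-flux excursion) = 0.139821 / 0.590791 ≈ 0.237

Pr[stuck control-rod sensor | scram] ≈ 0.523; Pr[stuck control-rod sensor | scram, genuine neutron-flux excursion] ≈ 0.237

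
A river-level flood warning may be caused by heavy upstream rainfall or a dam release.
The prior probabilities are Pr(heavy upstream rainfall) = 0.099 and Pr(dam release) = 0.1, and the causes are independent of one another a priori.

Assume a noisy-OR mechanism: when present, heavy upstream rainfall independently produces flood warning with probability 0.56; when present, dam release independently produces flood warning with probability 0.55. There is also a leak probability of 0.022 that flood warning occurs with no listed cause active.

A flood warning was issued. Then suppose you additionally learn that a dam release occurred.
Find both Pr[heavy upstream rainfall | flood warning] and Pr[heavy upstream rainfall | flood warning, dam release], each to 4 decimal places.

Under noisy-OR, P(flood warning | causes) = 1 − (1−0.022)·∏(1−qᵢ) over the active causes.
For the numerator, keep only heavy upstream rainfall=true terms: 0.050758 + 0.007983 = 0.058741
The normalizing constant is 0.022*0.901*0.9 + 0.5599*0.901*0.1 + 0.56968*0.099*0.9 + 0.806356*0.099*0.1 = 0.127028
Posterior = 0.058741 / 0.127028 ≈ 0.4624

Now also conditioning on dam release=true:
Enumerate both values of heavy upstream rainfall and weight by the priors:
  P(flood warning | dam release) = 0.5599*0.901 + 0.806356*0.099
        = 0.504470 + 0.079829 = 0.584299
The terms with heavy upstream rainfall present sum to 0.079829, so
  P(heavy upstream rainfall | flood warning, dam release) = 0.079829 / 0.584299 ≈ 0.1366

Pr[heavy upstream rainfall | flood warning] ≈ 0.4624; Pr[heavy upstream rainfall | flood warning, dam release] ≈ 0.1366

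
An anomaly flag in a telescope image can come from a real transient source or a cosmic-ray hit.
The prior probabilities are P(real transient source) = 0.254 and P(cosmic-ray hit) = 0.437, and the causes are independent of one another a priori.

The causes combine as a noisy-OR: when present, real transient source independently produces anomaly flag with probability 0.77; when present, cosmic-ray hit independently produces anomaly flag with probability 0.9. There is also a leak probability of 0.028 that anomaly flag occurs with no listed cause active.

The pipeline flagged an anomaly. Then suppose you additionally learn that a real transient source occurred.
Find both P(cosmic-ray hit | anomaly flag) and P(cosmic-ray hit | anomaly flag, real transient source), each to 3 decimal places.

Under noisy-OR, P(anomaly flag | causes) = 1 − (1−0.028)·∏(1−qᵢ) over the active causes.
P(anomaly flag) = 0.028*0.746*0.563 + 0.9028*0.746*0.437 + 0.77644*0.254*0.563 + 0.977644*0.254*0.437 = 0.011760 + 0.294315 + 0.111032 + 0.108517 = 0.525624
Of this, 0.402832 comes from 0.294315 + 0.108517 (the cosmic-ray hit=true cases).
So P(cosmic-ray hit | anomaly flag) = 0.402832/0.525624 ≈ 0.766.

Now condition on the additional information:
Numerator (weight on configurations with cosmic-ray hit): 0.977644*0.437 = 0.427230
Normalizer over all consistent configurations: 0.77644*0.563 + 0.977644*0.437 = 0.864366
P(cosmic-ray hit | anomaly flag, real transient source) = 0.427230/0.864366 ≈ 0.494
This is intercausal reasoning (explaining away): once real transient source accounts for the anomaly flag, cosmic-ray hit becomes less likely.

P(cosmic-ray hit | anomaly flag) ≈ 0.766; P(cosmic-ray hit | anomaly flag, real transient source) ≈ 0.494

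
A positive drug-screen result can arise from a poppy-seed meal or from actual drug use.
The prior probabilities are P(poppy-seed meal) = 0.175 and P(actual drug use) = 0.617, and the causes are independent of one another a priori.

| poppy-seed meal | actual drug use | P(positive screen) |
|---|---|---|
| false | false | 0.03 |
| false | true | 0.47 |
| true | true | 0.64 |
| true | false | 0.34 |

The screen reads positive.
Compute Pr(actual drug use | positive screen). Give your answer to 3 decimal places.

Sum P(positive screen|·) weighted by the priors over the 4 (poppy-seed meal, actual drug use) configurations:
  P(positive screen) = 0.03·0.825·0.383 + 0.47·0.825·0.617 + 0.34·0.175·0.383 + 0.64·0.175·0.617
        = 0.009479 + 0.239242 + 0.022788 + 0.069104 = 0.340613
The terms with actual drug use present sum to 0.308346, so
  P(actual drug use | positive screen) = 0.308346 / 0.340613 ≈ 0.905

Pr(actual drug use | positive screen) ≈ 0.905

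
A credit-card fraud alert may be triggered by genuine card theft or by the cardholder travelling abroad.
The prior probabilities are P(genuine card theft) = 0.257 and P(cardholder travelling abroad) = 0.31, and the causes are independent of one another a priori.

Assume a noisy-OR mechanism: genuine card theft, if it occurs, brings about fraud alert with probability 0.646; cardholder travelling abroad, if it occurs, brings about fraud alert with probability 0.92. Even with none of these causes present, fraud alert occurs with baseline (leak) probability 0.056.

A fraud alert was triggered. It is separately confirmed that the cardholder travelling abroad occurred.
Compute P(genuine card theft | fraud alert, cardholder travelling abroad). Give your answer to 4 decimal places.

P(genuine card theft | fraud alert, cardholder travelling abroad) ≈ 0.2669

Under noisy-OR, P(fraud alert | causes) = 1 − (1−0.056)·∏(1−qᵢ) over the active causes.
Sum P(fraud alert|·) weighted by the priors over both values of genuine card theft:
  P(fraud alert | cardholder travelling abroad) = 0.92448×0.743 + 0.973266×0.257
        = 0.686889 + 0.250129 = 0.937018
The terms with genuine card theft present sum to 0.250129, so
  P(genuine card theft | fraud alert, cardholder travelling abroad) = 0.250129 / 0.937018 ≈ 0.2669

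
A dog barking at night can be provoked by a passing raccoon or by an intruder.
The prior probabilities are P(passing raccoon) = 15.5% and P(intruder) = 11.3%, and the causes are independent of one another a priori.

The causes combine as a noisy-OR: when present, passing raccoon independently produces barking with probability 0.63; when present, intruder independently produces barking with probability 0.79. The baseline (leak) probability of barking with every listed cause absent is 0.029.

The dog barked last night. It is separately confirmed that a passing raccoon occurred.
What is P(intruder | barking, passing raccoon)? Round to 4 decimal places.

Under noisy-OR, P(barking | causes) = 1 − (1−0.029)·∏(1−qᵢ) over the active causes.
P(barking | passing raccoon) = 0.64073*0.887 + 0.924553*0.113 = 0.568328 + 0.104474 = 0.672802
Of this, 0.104474 comes from 0.924553*0.113 (the intruder=true cases).
P(intruder | barking, passing raccoon) = 0.104474 / 0.672802 ≈ 0.1553

P(intruder | barking, passing raccoon) ≈ 0.1553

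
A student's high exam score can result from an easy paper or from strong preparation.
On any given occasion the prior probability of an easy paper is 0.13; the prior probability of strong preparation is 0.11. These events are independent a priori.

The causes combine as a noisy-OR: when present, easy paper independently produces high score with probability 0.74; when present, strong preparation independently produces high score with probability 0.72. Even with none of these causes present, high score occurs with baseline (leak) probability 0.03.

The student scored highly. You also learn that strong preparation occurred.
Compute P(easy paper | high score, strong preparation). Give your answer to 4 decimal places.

P(easy paper | high score, strong preparation) ≈ 0.1601

Under noisy-OR, P(high score | causes) = 1 − (1−0.03)·∏(1−qᵢ) over the active causes.
Weight on easy paper=true, given the evidence: 0.929384×0.13 = 0.120820
Denominator P(high score | strong preparation): 0.7284×0.87 + 0.929384×0.13 = 0.754528
Posterior = 0.120820 / 0.754528 ≈ 0.1601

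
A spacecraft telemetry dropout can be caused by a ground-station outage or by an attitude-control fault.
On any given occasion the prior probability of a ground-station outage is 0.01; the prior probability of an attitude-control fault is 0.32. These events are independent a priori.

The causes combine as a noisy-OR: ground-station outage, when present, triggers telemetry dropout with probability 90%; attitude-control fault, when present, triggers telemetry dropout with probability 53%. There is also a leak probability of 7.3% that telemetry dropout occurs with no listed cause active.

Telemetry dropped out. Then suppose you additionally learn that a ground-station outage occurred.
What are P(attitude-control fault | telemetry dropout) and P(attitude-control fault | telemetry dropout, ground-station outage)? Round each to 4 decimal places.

Under noisy-OR, P(telemetry dropout | causes) = 1 − (1−0.073)·∏(1−qᵢ) over the active causes.
Sum P(telemetry dropout|·) weighted by the priors over the 4 (ground-station outage, attitude-control fault) configurations:
  P(telemetry dropout) = 0.073×0.99×0.68 + 0.56431×0.99×0.32 + 0.9073×0.01×0.68 + 0.956431×0.01×0.32
        = 0.049144 + 0.178773 + 0.006170 + 0.003061 = 0.237148
Keeping only the attitude-control fault-present terms gives 0.181834, so
  P(attitude-control fault | telemetry dropout) = 0.181834 / 0.237148 ≈ 0.7668

With the extra evidence:
P(telemetry dropout | ground-station outage) = 0.9073·0.68 + 0.956431·0.32 = 0.616964 + 0.306058 = 0.923022
The attitude-control fault-present share is 0.956431·0.32 = 0.306058.
So P(attitude-control fault | telemetry dropout, ground-station outage) = 0.306058/0.923022 ≈ 0.3316.
— ground-station outage explains away the evidence for attitude-control fault.

P(attitude-control fault | telemetry dropout) ≈ 0.7668; P(attitude-control fault | telemetry dropout, ground-station outage) ≈ 0.3316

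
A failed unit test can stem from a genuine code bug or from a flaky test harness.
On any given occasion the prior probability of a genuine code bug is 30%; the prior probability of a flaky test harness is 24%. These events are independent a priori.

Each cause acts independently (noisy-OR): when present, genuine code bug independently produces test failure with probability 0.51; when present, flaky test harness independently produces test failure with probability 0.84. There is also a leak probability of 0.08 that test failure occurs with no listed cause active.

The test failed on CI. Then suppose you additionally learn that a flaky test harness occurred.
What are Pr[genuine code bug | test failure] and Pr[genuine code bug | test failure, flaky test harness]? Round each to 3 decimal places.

Pr[genuine code bug | test failure] ≈ 0.508; Pr[genuine code bug | test failure, flaky test harness] ≈ 0.318

Under noisy-OR, P(test failure | causes) = 1 − (1−0.08)·∏(1−qᵢ) over the active causes.
Weight on genuine code bug=true, given the evidence: 0.125218 + 0.066807 = 0.192025
The normalizing constant is 0.08*0.7*0.76 + 0.8528*0.7*0.24 + 0.5492*0.3*0.76 + 0.927872*0.3*0.24 = 0.377855
Posterior = 0.192025 / 0.377855 ≈ 0.508

With the extra evidence:
Enumerate both values of genuine code bug and weight by the priors:
  P(test failure | flaky test harness) = 0.8528*0.7 + 0.927872*0.3
        = 0.596960 + 0.278362 = 0.875322
Keeping only the genuine code bug-present terms gives 0.278362, so
  P(genuine code bug | test failure, flaky test harness) = 0.278362 / 0.875322 ≈ 0.318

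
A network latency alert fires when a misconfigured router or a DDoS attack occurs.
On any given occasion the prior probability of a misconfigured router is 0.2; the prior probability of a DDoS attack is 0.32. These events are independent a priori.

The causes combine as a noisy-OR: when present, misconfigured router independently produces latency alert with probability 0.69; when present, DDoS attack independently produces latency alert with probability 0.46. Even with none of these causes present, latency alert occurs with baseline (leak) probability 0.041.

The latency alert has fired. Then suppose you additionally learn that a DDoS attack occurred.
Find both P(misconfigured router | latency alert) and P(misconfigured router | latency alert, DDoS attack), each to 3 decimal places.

P(misconfigured router | latency alert) ≈ 0.506; P(misconfigured router | latency alert, DDoS attack) ≈ 0.303

Under noisy-OR, P(latency alert | causes) = 1 − (1−0.041)·∏(1−qᵢ) over the active causes.
Sum P(latency alert|·) weighted by the priors over the 4 (misconfigured router, DDoS attack) configurations:
  P(latency alert) = 0.041*0.8*0.68 + 0.48214*0.8*0.32 + 0.70271*0.2*0.68 + 0.839463*0.2*0.32
        = 0.022304 + 0.123428 + 0.095569 + 0.053726 = 0.295027
Keeping only the misconfigured router-present terms gives 0.149295, so
  P(misconfigured router | latency alert) = 0.149295 / 0.295027 ≈ 0.506

Now condition on the additional information:
By total probability over both values of misconfigured router:
  P(latency alert | DDoS attack) = 0.48214·0.8 + 0.839463·0.2
        = 0.385712 + 0.167893 = 0.553605
Keeping only the misconfigured router-present terms gives 0.167893, so
  P(misconfigured router | latency alert, DDoS attack) = 0.167893 / 0.553605 ≈ 0.303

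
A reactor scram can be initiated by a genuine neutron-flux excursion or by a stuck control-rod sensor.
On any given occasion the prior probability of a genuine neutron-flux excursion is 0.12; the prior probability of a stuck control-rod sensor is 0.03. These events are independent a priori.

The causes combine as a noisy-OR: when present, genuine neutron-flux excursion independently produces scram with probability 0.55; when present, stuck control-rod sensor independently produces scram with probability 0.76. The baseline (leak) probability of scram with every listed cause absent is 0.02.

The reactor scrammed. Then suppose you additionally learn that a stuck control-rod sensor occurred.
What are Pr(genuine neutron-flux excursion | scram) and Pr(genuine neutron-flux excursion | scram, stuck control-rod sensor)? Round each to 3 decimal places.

Under noisy-OR, P(scram | causes) = 1 − (1−0.02)·∏(1−qᵢ) over the active causes.
By total probability over the 4 (genuine neutron-flux excursion, stuck control-rod sensor) configurations:
  P(scram) = 0.02·0.88·0.97 + 0.7648·0.88·0.03 + 0.559·0.12·0.97 + 0.89416·0.12·0.03
        = 0.017072 + 0.020191 + 0.065068 + 0.003219 = 0.105550
Configurations with genuine neutron-flux excursion contribute 0.068287, so
  P(genuine neutron-flux excursion | scram) = 0.068287 / 0.105550 ≈ 0.647

Now also conditioning on stuck control-rod sensor=true:
P(scram | stuck control-rod sensor) = 0.7648×0.88 + 0.89416×0.12 = 0.673024 + 0.107299 = 0.780323
Of this, 0.107299 comes from 0.89416×0.12 (the genuine neutron-flux excursion=true cases).
Hence the posterior is 0.107299/0.780323 ≈ 0.138.
This is intercausal reasoning (explaining away): once stuck control-rod sensor accounts for the scram, genuine neutron-flux excursion becomes less likely.

Pr(genuine neutron-flux excursion | scram) ≈ 0.647; Pr(genuine neutron-flux excursion | scram, stuck control-rod sensor) ≈ 0.138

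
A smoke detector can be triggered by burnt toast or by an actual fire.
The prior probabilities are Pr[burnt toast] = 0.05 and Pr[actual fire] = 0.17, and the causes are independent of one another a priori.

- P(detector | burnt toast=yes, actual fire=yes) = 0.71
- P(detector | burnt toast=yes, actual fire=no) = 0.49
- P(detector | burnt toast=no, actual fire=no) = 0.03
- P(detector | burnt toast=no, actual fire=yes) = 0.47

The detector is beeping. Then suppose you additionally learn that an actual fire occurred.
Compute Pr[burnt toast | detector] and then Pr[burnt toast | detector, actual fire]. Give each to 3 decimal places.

Pr[burnt toast | detector] ≈ 0.209; Pr[burnt toast | detector, actual fire] ≈ 0.074

For the numerator, keep only burnt toast=true terms: 0.020335 + 0.006035 = 0.026370
The normalizing constant is 0.03×0.95×0.83 + 0.47×0.95×0.17 + 0.49×0.05×0.83 + 0.71×0.05×0.17 = 0.125930
P(burnt toast | detector) = 0.026370/0.125930 ≈ 0.209

With the extra evidence:
P(detector | actual fire) = 0.47*0.95 + 0.71*0.05 = 0.446500 + 0.035500 = 0.482000
Of this, 0.035500 comes from 0.71*0.05 (the burnt toast=true cases).
P(burnt toast | detector, actual fire) = 0.035500 / 0.482000 ≈ 0.074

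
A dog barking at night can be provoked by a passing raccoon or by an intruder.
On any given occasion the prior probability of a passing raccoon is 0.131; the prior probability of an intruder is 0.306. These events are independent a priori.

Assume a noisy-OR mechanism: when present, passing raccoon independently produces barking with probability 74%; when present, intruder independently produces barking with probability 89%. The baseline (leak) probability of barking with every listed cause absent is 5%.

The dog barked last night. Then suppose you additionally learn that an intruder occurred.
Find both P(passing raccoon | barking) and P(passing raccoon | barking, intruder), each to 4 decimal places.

P(passing raccoon | barking) ≈ 0.2860; P(passing raccoon | barking, intruder) ≈ 0.1407

Under noisy-OR, P(barking | causes) = 1 − (1−0.05)·∏(1−qᵢ) over the active causes.
Enumerate the 4 (passing raccoon, intruder) configurations and weight by the priors:
  P(barking) = 0.05×0.869×0.694 + 0.8955×0.869×0.306 + 0.753×0.131×0.694 + 0.97283×0.131×0.306
        = 0.030154 + 0.238126 + 0.068458 + 0.038997 = 0.375735
Configurations with passing raccoon contribute 0.107455, so
  P(passing raccoon | barking) = 0.107455 / 0.375735 ≈ 0.2860

Now also conditioning on intruder=true:
P(barking | intruder) = 0.8955*0.869 + 0.97283*0.131 = 0.778189 + 0.127441 = 0.905630
Of this, 0.127441 comes from 0.97283*0.131 (the passing raccoon=true cases).
P(passing raccoon | barking, intruder) = 0.127441 / 0.905630 ≈ 0.1407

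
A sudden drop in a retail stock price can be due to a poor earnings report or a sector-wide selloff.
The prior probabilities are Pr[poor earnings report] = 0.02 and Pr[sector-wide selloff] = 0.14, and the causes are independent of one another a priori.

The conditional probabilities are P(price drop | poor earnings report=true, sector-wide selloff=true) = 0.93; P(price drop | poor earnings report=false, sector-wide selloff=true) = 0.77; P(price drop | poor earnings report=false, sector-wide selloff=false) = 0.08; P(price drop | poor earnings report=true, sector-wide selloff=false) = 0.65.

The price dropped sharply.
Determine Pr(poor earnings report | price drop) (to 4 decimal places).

For the numerator, keep only poor earnings report=true terms: 0.011180 + 0.002604 = 0.013784
Denominator P(price drop): 0.08·0.98·0.86 + 0.77·0.98·0.14 + 0.65·0.02·0.86 + 0.93·0.02·0.14 = 0.186852
Posterior = 0.013784 / 0.186852 ≈ 0.0738

Pr(poor earnings report | price drop) ≈ 0.0738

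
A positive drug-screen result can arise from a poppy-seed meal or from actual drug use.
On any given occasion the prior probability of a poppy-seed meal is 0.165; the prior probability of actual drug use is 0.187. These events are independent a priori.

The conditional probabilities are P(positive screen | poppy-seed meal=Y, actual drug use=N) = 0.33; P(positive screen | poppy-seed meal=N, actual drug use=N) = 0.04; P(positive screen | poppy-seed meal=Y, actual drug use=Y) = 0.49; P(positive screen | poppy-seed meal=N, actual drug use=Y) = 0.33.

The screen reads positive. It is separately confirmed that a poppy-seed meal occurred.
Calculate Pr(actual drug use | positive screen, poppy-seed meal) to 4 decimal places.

Pr(actual drug use | positive screen, poppy-seed meal) ≈ 0.2546

Sum P(positive screen|·) weighted by the priors over both values of actual drug use:
  P(positive screen | poppy-seed meal) = 0.33·0.813 + 0.49·0.187
        = 0.268290 + 0.091630 = 0.359920
Keeping only the actual drug use-present terms gives 0.091630, so
  P(actual drug use | positive screen, poppy-seed meal) = 0.091630 / 0.359920 ≈ 0.2546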